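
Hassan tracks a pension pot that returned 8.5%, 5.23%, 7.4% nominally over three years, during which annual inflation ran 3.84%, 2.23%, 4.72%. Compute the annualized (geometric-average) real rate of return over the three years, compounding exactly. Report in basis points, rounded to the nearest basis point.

Compound the nominal returns: 1.0850 × 1.0523 × 1.0740 = 1.22623467.
Compound inflation: 1.0384 × 1.0223 × 1.0472 = 1.11166178.
Deflate: 1.22623467 / 1.11166178 = 1.10306452.
Annualized real rate = 1.10306452^(1/3) − 1 = 3.3238% → 332 basis points.

332 basis points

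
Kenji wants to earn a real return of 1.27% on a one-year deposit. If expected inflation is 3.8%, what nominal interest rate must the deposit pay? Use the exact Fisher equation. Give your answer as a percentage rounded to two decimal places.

(1 + i) = (1 + r)(1 + π) = 1.01270 × 1.03800 = 1.0511826
i = 1.0511826 − 1, so the required nominal rate is 5.12%.

5.12%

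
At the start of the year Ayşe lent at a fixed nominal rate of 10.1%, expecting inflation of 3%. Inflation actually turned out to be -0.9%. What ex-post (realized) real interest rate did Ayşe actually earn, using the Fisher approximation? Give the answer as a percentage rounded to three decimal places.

11.000%

Ex-post: 10.1% − (-0.9%) = 11.000%
So the realized real rate is 11.000%.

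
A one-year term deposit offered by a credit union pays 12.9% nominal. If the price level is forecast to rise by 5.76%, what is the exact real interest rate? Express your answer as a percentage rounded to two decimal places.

1 + r = 1.12900 / 1.05760 = 1.067511
r = 1.067511 − 1 = 6.7511%, i.e. 6.75%.

6.75%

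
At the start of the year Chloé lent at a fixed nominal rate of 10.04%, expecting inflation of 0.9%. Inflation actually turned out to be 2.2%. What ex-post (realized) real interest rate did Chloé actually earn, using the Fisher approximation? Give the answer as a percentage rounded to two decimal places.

Ex-post: 10.04% − 2.2% = 7.840%
So the realized real rate is 7.84%.

7.84%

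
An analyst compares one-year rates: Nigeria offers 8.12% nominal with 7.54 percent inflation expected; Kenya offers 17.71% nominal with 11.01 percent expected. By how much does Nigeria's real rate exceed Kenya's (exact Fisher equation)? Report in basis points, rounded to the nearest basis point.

Nigeria: (1 + 0.0812)/(1 + 0.0754) − 1 = 0.5393%
Kenya: (1 + 0.1771)/(1 + 0.1101) − 1 = 6.0355%
Differential = 0.5393% − 6.0355% = -5.4962% → -550 basis points.

-550 basis points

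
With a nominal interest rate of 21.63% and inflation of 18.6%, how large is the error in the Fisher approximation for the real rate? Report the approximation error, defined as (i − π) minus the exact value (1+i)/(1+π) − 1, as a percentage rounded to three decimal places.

Approximate: r ≈ 21.630% − 18.600% = 3.0300%
Exact: (1 + 0.2163)/(1 + 0.1860) − 1 = 2.5548%
Error = 3.0300% − 2.5548% = 0.4752% → 0.475%.

0.475%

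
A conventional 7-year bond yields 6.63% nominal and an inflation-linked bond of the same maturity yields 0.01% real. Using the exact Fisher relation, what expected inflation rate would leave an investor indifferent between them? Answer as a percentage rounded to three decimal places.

6.619%

(1 + π) = (1 + i)/(1 + r) = 1.06630 / 1.00010 = 1.066193
Break-even inflation = 1.066193 − 1 → 6.619%.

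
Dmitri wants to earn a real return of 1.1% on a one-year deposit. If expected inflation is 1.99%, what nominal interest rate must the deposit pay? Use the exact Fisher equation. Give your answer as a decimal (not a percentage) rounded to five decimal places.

(1 + i) = (1 + r)(1 + π) = 1.01100 × 1.01990 = 1.0311189
i = 1.0311189 − 1, so the required nominal rate is 0.03112.

0.03112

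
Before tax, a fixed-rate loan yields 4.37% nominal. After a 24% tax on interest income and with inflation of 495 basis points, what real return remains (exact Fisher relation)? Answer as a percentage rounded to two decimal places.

After-tax nominal return = 4.37% × (1 − 0.24) = 3.3212%.
1 + r = 1.033212 / 1.04950 = 0.984480
After-tax real rate = 0.984480 − 1 → -1.55%.

-1.55%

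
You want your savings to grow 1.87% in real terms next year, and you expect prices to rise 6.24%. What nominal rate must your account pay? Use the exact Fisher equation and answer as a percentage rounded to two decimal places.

(1 + i) = (1 + r)(1 + π) = 1.01870 × 1.06240 = 1.08226688
i = 1.08226688 − 1, so the required nominal rate is 8.23%.

8.23%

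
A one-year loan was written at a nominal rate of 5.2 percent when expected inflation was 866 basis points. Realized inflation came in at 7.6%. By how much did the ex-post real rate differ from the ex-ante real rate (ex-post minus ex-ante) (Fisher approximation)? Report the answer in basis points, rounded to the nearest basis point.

Ex-ante: 5.2% − 8.66% = -3.460%
Ex-post: 5.2% − 7.6% = -2.400%
Difference (ex-post − ex-ante) = 1.0600% → 106 basis points.

106 basis points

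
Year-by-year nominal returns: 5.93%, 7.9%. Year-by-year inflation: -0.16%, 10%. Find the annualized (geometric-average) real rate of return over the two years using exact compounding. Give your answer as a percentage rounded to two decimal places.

Nominal growth factor = 1.0593 × 1.0790 = 1.14298470
Price-level growth factor = 0.9984 × 1.1000 = 1.09824000
Real growth factor = 1.14298470 / 1.09824000 = 1.04074219
Annualized real rate = 1.04074219^(1/2) − 1 = 2.0168% → 2.02%.

2.02%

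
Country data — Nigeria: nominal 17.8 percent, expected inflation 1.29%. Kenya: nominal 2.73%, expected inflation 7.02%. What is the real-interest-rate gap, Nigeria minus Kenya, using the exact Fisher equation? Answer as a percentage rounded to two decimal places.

Nigeria: (1 + 0.1780)/(1 + 0.0129) − 1 = 16.2997%
Kenya: (1 + 0.0273)/(1 + 0.0702) − 1 = -4.0086%
Differential = 16.2997% − (-4.0086%) = 20.3083% → 20.31%.

20.31%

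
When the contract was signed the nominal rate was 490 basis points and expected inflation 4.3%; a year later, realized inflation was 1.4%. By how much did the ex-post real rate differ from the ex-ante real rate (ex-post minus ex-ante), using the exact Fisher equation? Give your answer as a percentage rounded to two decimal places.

2.88%

Ex-ante: (1 + 0.0490)/(1 + 0.0430) − 1 = 0.5753%
Ex-post: (1 + 0.0490)/(1 + 0.0140) − 1 = 3.4517%
Difference (ex-post − ex-ante) = 2.8764% → 2.88%.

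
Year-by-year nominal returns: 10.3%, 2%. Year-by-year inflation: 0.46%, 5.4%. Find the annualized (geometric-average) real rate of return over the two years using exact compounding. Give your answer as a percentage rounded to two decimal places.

Nominal growth factor = 1.1030 × 1.0200 = 1.12506000
Price-level growth factor = 1.0046 × 1.0540 = 1.05884840
Real growth factor = 1.12506000 / 1.05884840 = 1.06253171
Annualized real rate = 1.06253171^(1/2) − 1 = 3.0792% → 3.08%.

3.08%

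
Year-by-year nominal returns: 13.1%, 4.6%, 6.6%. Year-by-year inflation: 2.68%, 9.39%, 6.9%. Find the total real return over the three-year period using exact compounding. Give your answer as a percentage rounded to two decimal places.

Nominal growth factor = 1.1310 × 1.0460 × 1.0660 = 1.261106
Price-level growth factor = 1.0268 × 1.0939 × 1.0690 = 1.200718
Real growth factor = 1.261106 / 1.200718 = 1.050293
Total real return = 1.050293 − 1 → 5.03%.

5.03%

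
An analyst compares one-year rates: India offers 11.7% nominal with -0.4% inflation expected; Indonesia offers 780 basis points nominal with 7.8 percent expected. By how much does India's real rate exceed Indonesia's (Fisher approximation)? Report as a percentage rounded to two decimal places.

12.10%

India: 11.7% − (-0.4%) = 12.100%
Indonesia: 7.8% − 7.8% = 0.000%
Differential = 12.100% → 12.10%.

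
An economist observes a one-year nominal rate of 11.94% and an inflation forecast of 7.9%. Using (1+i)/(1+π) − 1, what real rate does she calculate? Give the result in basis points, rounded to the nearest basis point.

374 basis points

1 + r = 1.11940 / 1.07900 = 1.037442
r = 1.037442 − 1 = 3.7442%, i.e. 374 basis points.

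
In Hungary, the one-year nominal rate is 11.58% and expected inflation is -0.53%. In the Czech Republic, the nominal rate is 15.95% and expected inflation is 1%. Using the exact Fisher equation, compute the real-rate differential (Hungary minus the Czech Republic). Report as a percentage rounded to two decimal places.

-2.63%

Hungary: (1 + 0.1158)/(1 − 0.0053) − 1 = 12.1745%
The Czech Republic: (1 + 0.1595)/(1 + 0.0100) − 1 = 14.8020%
Differential = 12.1745% − 14.8020% = -2.6275% → -2.63%.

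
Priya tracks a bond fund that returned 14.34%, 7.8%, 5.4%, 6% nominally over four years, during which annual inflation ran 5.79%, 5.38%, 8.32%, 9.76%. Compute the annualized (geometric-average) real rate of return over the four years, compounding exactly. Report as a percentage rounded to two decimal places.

Nominal growth factor = 1.1434 × 1.0780 × 1.0540 × 1.0600 = 1.37709349
Price-level growth factor = 1.0579 × 1.0538 × 1.0832 × 1.0976 = 1.32542623
Real growth factor = 1.37709349 / 1.32542623 = 1.03898162
Annualized real rate = 1.03898162^(1/4) − 1 = 0.9606% → 0.96%.

0.96%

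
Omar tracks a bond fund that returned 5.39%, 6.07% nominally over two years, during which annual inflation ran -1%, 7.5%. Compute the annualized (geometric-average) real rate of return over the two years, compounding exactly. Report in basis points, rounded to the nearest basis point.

249 basis points

Nominal growth factor = 1.0539 × 1.0607 = 1.11787173
Price-level growth factor = 0.9900 × 1.0750 = 1.06425000
Real growth factor = 1.11787173 / 1.06425000 = 1.05038452
Annualized real rate = 1.05038452^(1/2) − 1 = 2.4883% → 249 basis points.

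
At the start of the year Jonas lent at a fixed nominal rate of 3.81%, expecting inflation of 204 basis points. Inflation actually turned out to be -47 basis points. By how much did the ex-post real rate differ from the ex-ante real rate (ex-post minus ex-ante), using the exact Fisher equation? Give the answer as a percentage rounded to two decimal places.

2.57%

Ex-ante: (1 + 0.0381)/(1 + 0.0204) − 1 = 1.7346%
Ex-post: (1 + 0.0381)/(1 − 0.0047) − 1 = 4.3002%
Difference (ex-post − ex-ante) = 2.5656% → 2.57%.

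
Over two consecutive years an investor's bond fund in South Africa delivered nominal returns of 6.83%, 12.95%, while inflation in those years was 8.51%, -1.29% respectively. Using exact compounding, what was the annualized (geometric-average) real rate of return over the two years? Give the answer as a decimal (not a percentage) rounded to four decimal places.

Nominal growth factor = 1.0683 × 1.1295 = 1.20664485
Price-level growth factor = 1.0851 × 0.9871 = 1.07110221
Real growth factor = 1.20664485 / 1.07110221 = 1.12654501
Annualized real rate = 1.12654501^(1/2) − 1 = 6.1388% → 0.0614.

0.0614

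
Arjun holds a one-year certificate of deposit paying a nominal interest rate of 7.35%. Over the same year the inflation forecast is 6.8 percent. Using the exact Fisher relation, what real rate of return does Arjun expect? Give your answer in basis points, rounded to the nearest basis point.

By the Fisher relation, 1 + r = (1 + i)/(1 + π).
1 + r = 1.07350 / 1.06800 = 1.0051498
r = 1.0051498 − 1 = 0.51498%, i.e. 51 basis points.

51 basis points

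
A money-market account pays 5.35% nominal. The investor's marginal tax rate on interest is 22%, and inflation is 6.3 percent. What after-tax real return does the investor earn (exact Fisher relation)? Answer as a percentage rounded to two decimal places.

After-tax nominal return = 5.35% × (1 − 0.22) = 4.1730%.
1 + r = 1.04173 / 1.06300 = 0.979991
After-tax real rate = 0.979991 − 1 → -2.00%.

-2.00%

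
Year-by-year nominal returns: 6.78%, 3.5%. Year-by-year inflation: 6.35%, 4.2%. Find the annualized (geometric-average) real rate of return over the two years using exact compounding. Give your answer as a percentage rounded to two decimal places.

-0.14%

Compound the nominal returns: 1.0678 × 1.0350 = 1.10517300.
Compound inflation: 1.0635 × 1.0420 = 1.10816700.
Deflate: 1.10517300 / 1.10816700 = 0.99729824.
Annualized real rate = 0.99729824^(1/2) − 1 = -0.1352% → -0.14%.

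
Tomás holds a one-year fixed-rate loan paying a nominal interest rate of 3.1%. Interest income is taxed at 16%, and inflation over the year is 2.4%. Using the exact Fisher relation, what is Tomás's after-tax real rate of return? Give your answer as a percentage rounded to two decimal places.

After-tax nominal return = 3.1% × (1 − 0.16) = 2.6040%.
1 + r = 1.02604 / 1.02400 = 1.001992
After-tax real rate = 1.001992 − 1 → 0.20%.

0.20%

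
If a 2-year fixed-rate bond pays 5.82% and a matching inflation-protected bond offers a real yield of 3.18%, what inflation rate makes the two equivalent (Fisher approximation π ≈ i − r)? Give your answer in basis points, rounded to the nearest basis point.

π ≈ i − r = 5.82% − 3.18% → 264 basis points.

264 basis points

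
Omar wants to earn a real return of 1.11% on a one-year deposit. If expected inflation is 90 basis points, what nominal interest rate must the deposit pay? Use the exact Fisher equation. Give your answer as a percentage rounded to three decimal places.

(1 + i) = (1 + r)(1 + π) = 1.01110 × 1.00900 = 1.0201999
i = 1.0201999 − 1, so the required nominal rate is 2.020%.

2.020%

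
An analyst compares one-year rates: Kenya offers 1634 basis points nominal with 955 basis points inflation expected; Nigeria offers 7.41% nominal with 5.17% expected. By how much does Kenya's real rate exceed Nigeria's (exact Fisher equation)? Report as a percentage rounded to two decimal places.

Kenya: (1 + 0.1634)/(1 + 0.0955) − 1 = 6.1981%
Nigeria: (1 + 0.0741)/(1 + 0.0517) − 1 = 2.1299%
Differential = 6.1981% − 2.1299% = 4.0682% → 4.07%.

4.07%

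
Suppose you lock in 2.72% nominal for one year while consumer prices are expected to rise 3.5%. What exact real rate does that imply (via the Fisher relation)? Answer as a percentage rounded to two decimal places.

By the Fisher relation, 1 + r = (1 + i)/(1 + π).
1 + r = 1.02720 / 1.03500 = 0.992464
r = 0.992464 − 1 = -0.7536%, i.e. -0.75%.

-0.75%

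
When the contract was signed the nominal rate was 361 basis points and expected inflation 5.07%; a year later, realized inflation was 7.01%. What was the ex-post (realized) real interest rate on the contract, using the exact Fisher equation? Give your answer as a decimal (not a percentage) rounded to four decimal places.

Ex-post: (1 + 0.0361)/(1 + 0.0701) − 1 = -3.1773%
So the realized real rate is -0.0318.

-0.0318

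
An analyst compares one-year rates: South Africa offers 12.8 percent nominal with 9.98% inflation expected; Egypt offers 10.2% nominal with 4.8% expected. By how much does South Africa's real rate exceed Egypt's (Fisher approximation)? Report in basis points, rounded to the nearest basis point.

-258 basis points

South Africa: 12.8% − 9.98% = 2.820%
Egypt: 10.2% − 4.8% = 5.400%
Differential = -2.580% → -258 basis points.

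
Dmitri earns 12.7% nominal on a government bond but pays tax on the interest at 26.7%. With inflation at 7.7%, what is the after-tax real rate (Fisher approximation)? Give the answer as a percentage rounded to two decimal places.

1.61%

After-tax nominal return = 12.7% × (1 − 0.267) = 9.3091%.
r ≈ 9.3091% − 7.7% → 1.61%.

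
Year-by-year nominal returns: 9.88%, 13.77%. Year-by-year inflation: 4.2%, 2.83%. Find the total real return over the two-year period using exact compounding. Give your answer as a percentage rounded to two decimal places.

16.67%

Compound the nominal returns: 1.0988 × 1.1377 = 1.250105.
Compound inflation: 1.0420 × 1.0283 = 1.071489.
Deflate: 1.250105 / 1.071489 = 1.166699.
Total real return = 1.166699 − 1 → 16.67%.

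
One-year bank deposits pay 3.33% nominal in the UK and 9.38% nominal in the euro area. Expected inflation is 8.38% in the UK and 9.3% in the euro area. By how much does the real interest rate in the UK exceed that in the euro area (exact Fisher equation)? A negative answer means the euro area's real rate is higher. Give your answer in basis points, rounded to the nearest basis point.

-473 basis points

The UK: (1 + 0.0333)/(1 + 0.0838) − 1 = -4.6595%
The euro area: (1 + 0.0938)/(1 + 0.0930) − 1 = 0.0732%
Differential = -4.6595% − 0.0732% = -4.7327% → -473 basis points.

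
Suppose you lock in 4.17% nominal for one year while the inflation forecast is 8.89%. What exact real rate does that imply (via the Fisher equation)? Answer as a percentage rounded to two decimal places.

1 + r = 1.04170 / 1.08890 = 0.956654
r = 0.956654 − 1 = -4.3346%, i.e. -4.33%.

-4.33%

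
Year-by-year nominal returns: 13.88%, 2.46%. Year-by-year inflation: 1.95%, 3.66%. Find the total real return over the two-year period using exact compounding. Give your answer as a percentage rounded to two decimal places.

Compound the nominal returns: 1.1388 × 1.0246 = 1.166814.
Compound inflation: 1.0195 × 1.0366 = 1.056814.
Deflate: 1.166814 / 1.056814 = 1.104087.
Total real return = 1.104087 − 1 → 10.41%.

10.41%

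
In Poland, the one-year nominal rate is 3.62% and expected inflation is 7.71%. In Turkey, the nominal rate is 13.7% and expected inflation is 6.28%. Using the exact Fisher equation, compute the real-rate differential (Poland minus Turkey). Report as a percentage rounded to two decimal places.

-10.78%

Poland: (1 + 0.0362)/(1 + 0.0771) − 1 = -3.7972%
Turkey: (1 + 0.1370)/(1 + 0.0628) − 1 = 6.9816%
Differential = -3.7972% − 6.9816% = -10.7788% → -10.78%.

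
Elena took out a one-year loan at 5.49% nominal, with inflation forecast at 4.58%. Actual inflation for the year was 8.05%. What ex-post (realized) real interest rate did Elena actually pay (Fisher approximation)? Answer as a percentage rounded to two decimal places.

-2.56%

Ex-post: 5.49% − 8.05% = -2.560%
So the realized real rate is -2.56%.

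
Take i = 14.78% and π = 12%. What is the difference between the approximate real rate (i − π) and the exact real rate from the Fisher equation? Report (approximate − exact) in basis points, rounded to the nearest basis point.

30 basis points

Approximate: r ≈ 14.780% − 12.000% = 2.7800%
Exact: (1 + 0.1478)/(1 + 0.1200) − 1 = 2.4821%
Error = 2.7800% − 2.4821% = 0.2979% → 30 basis points.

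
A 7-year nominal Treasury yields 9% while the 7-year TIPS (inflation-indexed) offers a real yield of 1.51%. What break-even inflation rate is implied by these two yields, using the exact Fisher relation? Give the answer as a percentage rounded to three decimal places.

(1 + π) = (1 + i)/(1 + r) = 1.09000 / 1.01510 = 1.073786
Break-even inflation = 1.073786 − 1 → 7.379%.

7.379%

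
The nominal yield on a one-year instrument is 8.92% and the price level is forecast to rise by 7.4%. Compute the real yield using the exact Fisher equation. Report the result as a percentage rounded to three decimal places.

1 + r = 1.08920 / 1.07400 = 1.014153
r = 1.014153 − 1 = 1.4153%, i.e. 1.415%.

1.415%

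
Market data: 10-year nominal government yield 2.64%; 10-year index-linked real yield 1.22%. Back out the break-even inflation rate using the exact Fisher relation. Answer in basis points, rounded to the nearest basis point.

140 basis points

(1 + π) = (1 + i)/(1 + r) = 1.02640 / 1.01220 = 1.014029
Break-even inflation = 1.014029 − 1 → 140 basis points.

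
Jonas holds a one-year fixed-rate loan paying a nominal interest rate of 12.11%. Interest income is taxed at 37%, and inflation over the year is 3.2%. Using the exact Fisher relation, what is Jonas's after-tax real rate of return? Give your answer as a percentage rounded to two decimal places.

4.29%

After-tax nominal return = 12.11% × (1 − 0.37) = 7.6293%.
1 + r = 1.076293 / 1.03200 = 1.042920
After-tax real rate = 1.042920 − 1 → 4.29%.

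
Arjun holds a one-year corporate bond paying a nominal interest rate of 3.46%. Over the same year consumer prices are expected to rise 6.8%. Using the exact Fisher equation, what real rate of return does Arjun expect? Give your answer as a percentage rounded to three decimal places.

-3.127%

1 + r = 1.03460 / 1.06800 = 0.968727
r = 0.968727 − 1 = -3.1273%, i.e. -3.127%.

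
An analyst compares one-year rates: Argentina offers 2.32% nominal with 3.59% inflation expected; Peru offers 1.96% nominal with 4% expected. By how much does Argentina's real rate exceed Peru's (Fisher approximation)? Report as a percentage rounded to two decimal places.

0.77%

Argentina: 2.32% − 3.59% = -1.270%
Peru: 1.96% − 4% = -2.040%
Differential = 0.770% → 0.77%.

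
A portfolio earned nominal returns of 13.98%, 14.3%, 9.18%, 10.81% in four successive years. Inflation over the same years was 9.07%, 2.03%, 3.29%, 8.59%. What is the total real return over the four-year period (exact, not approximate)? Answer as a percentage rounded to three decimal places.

26.274%

Compound the nominal returns: 1.1398 × 1.1430 × 1.0918 × 1.1081 = 1.5761478.
Compound inflation: 1.0907 × 1.0203 × 1.0329 × 1.0859 = 1.2481918.
Deflate: 1.5761478 / 1.2481918 = 1.2627449.
Total real return = 1.2627449 − 1 → 26.274%.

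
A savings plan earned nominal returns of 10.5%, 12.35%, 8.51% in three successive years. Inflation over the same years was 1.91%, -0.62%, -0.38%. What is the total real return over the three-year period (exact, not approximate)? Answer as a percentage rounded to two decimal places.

Compound the nominal returns: 1.1050 × 1.1235 × 1.0851 = 1.347116.
Compound inflation: 1.0191 × 0.9938 × 0.9962 = 1.008933.
Deflate: 1.347116 / 1.008933 = 1.335189.
Total real return = 1.335189 − 1 → 33.52%.

33.52%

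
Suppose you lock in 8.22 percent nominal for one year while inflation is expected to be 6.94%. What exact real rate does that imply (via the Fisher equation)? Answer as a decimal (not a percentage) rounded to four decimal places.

0.0120

By the Fisher equation, 1 + r = (1 + i)/(1 + π).
1 + r = 1.08220 / 1.06940 = 1.011969
r = 1.011969 − 1 = 1.1969%, i.e. 0.0120.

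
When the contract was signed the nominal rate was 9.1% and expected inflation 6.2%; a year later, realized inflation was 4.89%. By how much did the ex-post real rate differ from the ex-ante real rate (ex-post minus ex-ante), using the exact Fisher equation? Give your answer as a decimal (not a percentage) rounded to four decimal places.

0.0128

Ex-ante: (1 + 0.0910)/(1 + 0.0620) − 1 = 2.7307%
Ex-post: (1 + 0.0910)/(1 + 0.0489) − 1 = 4.0137%
Difference (ex-post − ex-ante) = 1.2830% → 0.0128.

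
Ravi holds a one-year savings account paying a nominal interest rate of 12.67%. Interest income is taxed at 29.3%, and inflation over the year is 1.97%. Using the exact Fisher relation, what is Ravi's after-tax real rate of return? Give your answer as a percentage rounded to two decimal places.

After-tax nominal return = 12.67% × (1 − 0.293) = 8.95769%.
1 + r = 1.0895769 / 1.01970 = 1.068527
After-tax real rate = 1.068527 − 1 → 6.85%.

6.85%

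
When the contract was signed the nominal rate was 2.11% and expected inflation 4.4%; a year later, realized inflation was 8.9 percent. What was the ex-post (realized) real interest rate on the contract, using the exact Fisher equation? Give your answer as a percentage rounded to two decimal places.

Ex-post: (1 + 0.0211)/(1 + 0.0890) − 1 = -6.2351%
So the realized real rate is -6.24%.

-6.24%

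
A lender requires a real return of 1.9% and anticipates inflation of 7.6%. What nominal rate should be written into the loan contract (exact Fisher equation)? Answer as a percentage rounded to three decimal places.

(1 + i) = (1 + r)(1 + π) = 1.01900 × 1.07600 = 1.096444
i = 1.096444 − 1, so the required nominal rate is 9.644%.

9.644%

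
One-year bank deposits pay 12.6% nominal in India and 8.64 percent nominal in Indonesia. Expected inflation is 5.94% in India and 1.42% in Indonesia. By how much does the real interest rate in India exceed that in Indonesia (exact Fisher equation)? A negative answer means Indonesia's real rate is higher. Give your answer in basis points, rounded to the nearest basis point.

India: (1 + 0.1260)/(1 + 0.0594) − 1 = 6.2866%
Indonesia: (1 + 0.0864)/(1 + 0.0142) − 1 = 7.1189%
Differential = 6.2866% − 7.1189% = -0.8323% → -83 basis points.

-83 basis points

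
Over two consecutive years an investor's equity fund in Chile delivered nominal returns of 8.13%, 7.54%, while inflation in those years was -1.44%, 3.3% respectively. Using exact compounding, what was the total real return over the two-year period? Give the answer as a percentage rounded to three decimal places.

14.213%

Nominal growth factor = 1.0813 × 1.0754 = 1.162830
Price-level growth factor = 0.9856 × 1.0330 = 1.018125
Real growth factor = 1.162830 / 1.018125 = 1.142129
Total real return = 1.142129 − 1 → 14.213%.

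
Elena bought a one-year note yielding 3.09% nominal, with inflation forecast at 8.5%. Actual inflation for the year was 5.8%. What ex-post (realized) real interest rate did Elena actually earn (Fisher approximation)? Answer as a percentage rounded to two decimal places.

Ex-post: 3.09% − 5.8% = -2.710%
So the realized real rate is -2.71%.

-2.71%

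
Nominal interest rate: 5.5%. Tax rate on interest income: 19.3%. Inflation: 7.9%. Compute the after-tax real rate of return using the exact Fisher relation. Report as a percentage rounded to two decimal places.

-3.21%

After-tax nominal return = 5.5% × (1 − 0.193) = 4.4385%.
1 + r = 1.044385 / 1.07900 = 0.967919
After-tax real rate = 0.967919 − 1 → -3.21%.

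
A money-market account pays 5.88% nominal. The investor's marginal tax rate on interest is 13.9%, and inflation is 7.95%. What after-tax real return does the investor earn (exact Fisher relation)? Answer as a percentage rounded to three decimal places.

-2.675%

After-tax nominal return = 5.88% × (1 − 0.139) = 5.06268%.
1 + r = 1.0506268 / 1.07950 = 0.973253
After-tax real rate = 0.973253 − 1 → -2.675%.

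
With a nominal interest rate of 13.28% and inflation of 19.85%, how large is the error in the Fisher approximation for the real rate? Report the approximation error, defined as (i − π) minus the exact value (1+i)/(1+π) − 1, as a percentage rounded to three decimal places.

Approximate: r ≈ 13.280% − 19.850% = -6.5700%
Exact: (1 + 0.1328)/(1 + 0.1985) − 1 = -5.4819%
Error = -6.5700% − (-5.4819%) = -1.0881% → -1.088%.

-1.088%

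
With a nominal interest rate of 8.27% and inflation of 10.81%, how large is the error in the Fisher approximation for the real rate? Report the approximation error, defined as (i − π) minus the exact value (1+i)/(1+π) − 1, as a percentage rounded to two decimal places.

Approximate: r ≈ 8.270% − 10.810% = -2.5400%
Exact: (1 + 0.0827)/(1 + 0.1081) − 1 = -2.2922%
Error = -2.5400% − (-2.2922%) = -0.2478% → -0.25%.

-0.25%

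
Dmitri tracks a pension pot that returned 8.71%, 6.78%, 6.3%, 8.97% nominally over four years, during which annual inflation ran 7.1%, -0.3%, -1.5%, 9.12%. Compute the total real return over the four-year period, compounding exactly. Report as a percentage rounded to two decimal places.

Nominal growth factor = 1.0871 × 1.0678 × 1.0630 × 1.0897 = 1.344620
Price-level growth factor = 1.0710 × 0.9970 × 0.9850 × 1.0912 = 1.147692
Real growth factor = 1.344620 / 1.147692 = 1.171587
Total real return = 1.171587 − 1 → 17.16%.

17.16%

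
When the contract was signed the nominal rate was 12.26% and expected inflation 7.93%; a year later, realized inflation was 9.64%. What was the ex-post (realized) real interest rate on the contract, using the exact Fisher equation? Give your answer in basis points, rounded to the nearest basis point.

239 basis points

Ex-post: (1 + 0.1226)/(1 + 0.0964) − 1 = 2.3896%
So the realized real rate is 239 basis points.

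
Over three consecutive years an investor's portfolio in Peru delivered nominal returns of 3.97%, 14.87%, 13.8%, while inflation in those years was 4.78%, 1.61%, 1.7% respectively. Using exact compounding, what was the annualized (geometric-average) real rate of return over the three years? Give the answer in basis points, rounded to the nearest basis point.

787 basis points

Compound the nominal returns: 1.0397 × 1.1487 × 1.1380 = 1.35911726.
Compound inflation: 1.0478 × 1.0161 × 1.0170 = 1.08276896.
Deflate: 1.35911726 / 1.08276896 = 1.25522369.
Annualized real rate = 1.25522369^(1/3) − 1 = 7.8716% → 787 basis points.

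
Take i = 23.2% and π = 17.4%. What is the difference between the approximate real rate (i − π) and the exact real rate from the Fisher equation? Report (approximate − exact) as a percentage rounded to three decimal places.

Approximate: r ≈ 23.200% − 17.400% = 5.8000%
Exact: (1 + 0.2320)/(1 + 0.1740) − 1 = 4.9404%
Error = 5.8000% − 4.9404% = 0.8596% → 0.860%.

0.860%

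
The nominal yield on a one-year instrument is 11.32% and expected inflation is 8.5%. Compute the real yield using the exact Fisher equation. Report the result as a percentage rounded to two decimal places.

By the Fisher equation, 1 + r = (1 + i)/(1 + π).
1 + r = 1.11320 / 1.08500 = 1.025991
r = 1.025991 − 1 = 2.5991%, i.e. 2.60%.

2.60%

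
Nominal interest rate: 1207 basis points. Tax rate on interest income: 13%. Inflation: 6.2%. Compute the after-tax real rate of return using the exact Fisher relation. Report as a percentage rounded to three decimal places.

4.050%

After-tax nominal return = 12.07% × (1 − 0.13) = 10.5009%.
1 + r = 1.105009 / 1.06200 = 1.040498
After-tax real rate = 1.040498 − 1 → 4.050%.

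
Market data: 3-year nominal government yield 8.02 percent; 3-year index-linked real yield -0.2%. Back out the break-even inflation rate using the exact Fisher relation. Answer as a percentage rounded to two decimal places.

8.24%

(1 + π) = (1 + i)/(1 + r) = 1.08020 / 0.99800 = 1.082365
Break-even inflation = 1.082365 − 1 → 8.24%.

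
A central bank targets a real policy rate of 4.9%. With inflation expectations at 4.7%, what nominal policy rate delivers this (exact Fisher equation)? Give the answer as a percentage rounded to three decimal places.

9.830%

(1 + i) = (1 + r)(1 + π) = 1.04900 × 1.04700 = 1.098303
i = 1.098303 − 1, so the required nominal rate is 9.830%.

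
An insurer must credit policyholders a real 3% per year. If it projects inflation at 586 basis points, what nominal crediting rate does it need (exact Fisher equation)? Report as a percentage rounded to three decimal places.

9.036%

(1 + i) = (1 + r)(1 + π) = 1.03000 × 1.05860 = 1.090358
i = 1.090358 − 1, so the required nominal rate is 9.036%.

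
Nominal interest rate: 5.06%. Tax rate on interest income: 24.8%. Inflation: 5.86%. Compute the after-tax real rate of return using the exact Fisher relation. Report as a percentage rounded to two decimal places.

-1.94%

After-tax nominal return = 5.06% × (1 − 0.248) = 3.80512%.
1 + r = 1.0380512 / 1.05860 = 0.980589
After-tax real rate = 0.980589 − 1 → -1.94%.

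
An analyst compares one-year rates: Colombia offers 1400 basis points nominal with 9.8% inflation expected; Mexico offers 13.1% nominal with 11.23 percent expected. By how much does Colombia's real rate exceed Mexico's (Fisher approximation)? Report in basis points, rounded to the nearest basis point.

233 basis points

Colombia: 14% − 9.8% = 4.200%
Mexico: 13.1% − 11.23% = 1.870%
Differential = 2.330% → 233 basis points.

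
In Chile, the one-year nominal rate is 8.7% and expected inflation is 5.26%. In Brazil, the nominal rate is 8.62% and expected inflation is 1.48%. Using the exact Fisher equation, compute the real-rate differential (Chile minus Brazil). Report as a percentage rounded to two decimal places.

Chile: (1 + 0.0870)/(1 + 0.0526) − 1 = 3.2681%
Brazil: (1 + 0.0862)/(1 + 0.0148) − 1 = 7.0359%
Differential = 3.2681% − 7.0359% = -3.7678% → -3.77%.

-3.77%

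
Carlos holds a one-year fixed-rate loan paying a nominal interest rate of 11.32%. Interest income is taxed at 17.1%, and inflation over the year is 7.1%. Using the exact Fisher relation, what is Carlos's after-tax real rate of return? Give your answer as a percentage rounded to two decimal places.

2.13%

After-tax nominal return = 11.32% × (1 − 0.171) = 9.38428%.
1 + r = 1.0938428 / 1.07100 = 1.021328
After-tax real rate = 1.021328 − 1 → 2.13%.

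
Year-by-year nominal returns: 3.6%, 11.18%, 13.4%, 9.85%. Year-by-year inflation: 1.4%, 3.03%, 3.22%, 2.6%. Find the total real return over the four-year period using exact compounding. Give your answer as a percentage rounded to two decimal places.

Compound the nominal returns: 1.0360 × 1.1118 × 1.1340 × 1.0985 = 1.434827.
Compound inflation: 1.0140 × 1.0303 × 1.0322 × 1.0260 = 1.106402.
Deflate: 1.434827 / 1.106402 = 1.296841.
Total real return = 1.296841 − 1 → 29.68%.

29.68%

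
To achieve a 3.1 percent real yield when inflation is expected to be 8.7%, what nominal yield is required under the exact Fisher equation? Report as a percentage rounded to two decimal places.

12.07%

(1 + i) = (1 + r)(1 + π) = 1.03100 × 1.08700 = 1.120697
i = 1.120697 − 1, so the required nominal rate is 12.07%.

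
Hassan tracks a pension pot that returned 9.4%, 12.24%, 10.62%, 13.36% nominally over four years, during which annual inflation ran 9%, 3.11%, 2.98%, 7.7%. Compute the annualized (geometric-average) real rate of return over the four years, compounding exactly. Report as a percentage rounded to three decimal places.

5.424%

Nominal growth factor = 1.0940 × 1.1224 × 1.1062 × 1.1336 = 1.53977928
Price-level growth factor = 1.0900 × 1.0311 × 1.0298 × 1.0770 = 1.24651031
Real growth factor = 1.53977928 / 1.24651031 = 1.23527200
Annualized real rate = 1.23527200^(1/4) − 1 = 5.4243% → 5.424%.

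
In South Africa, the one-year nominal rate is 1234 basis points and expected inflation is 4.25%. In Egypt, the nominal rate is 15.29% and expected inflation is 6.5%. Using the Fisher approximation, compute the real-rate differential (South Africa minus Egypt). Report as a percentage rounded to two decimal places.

-0.70%

South Africa: 12.34% − 4.25% = 8.090%
Egypt: 15.29% − 6.5% = 8.790%
Differential = -0.700% → -0.70%.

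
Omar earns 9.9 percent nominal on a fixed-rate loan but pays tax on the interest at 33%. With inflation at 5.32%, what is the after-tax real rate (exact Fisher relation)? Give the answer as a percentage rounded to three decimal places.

After-tax nominal return = 9.9% × (1 − 0.33) = 6.6330%.
1 + r = 1.06633 / 1.05320 = 1.012467
After-tax real rate = 1.012467 − 1 → 1.247%.

1.247%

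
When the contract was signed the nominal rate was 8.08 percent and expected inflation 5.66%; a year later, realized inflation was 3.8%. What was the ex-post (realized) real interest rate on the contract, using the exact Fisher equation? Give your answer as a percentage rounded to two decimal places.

Ex-post: (1 + 0.0808)/(1 + 0.0380) − 1 = 4.1233%
So the realized real rate is 4.12%.

4.12%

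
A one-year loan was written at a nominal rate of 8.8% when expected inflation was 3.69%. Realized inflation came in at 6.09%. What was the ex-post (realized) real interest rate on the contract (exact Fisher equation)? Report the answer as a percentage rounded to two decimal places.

2.55%

Ex-post: (1 + 0.0880)/(1 + 0.0609) − 1 = 2.5544%
So the realized real rate is 2.55%.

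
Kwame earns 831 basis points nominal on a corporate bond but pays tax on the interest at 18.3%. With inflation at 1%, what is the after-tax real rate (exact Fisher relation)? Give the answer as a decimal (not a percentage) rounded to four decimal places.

After-tax nominal return = 8.31% × (1 − 0.183) = 6.78927%.
1 + r = 1.0678927 / 1.01000 = 1.057320
After-tax real rate = 1.057320 − 1 → 0.0573.

0.0573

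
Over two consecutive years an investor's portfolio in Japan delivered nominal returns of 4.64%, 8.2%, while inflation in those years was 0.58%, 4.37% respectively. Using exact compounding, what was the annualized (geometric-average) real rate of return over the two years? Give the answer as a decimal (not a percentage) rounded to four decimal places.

0.0385

Compound the nominal returns: 1.0464 × 1.0820 = 1.13220480.
Compound inflation: 1.0058 × 1.0437 = 1.04975346.
Deflate: 1.13220480 / 1.04975346 = 1.07854353.
Annualized real rate = 1.07854353^(1/2) − 1 = 3.8530% → 0.0385.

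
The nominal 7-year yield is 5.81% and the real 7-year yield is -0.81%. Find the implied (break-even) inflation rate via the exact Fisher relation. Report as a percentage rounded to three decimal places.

(1 + π) = (1 + i)/(1 + r) = 1.05810 / 0.99190 = 1.066741
Break-even inflation = 1.066741 − 1 → 6.674%.

6.674%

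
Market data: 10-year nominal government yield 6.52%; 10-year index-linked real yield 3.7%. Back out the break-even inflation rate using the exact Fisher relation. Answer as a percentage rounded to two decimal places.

(1 + π) = (1 + i)/(1 + r) = 1.06520 / 1.03700 = 1.027194
Break-even inflation = 1.027194 − 1 → 2.72%.

2.72%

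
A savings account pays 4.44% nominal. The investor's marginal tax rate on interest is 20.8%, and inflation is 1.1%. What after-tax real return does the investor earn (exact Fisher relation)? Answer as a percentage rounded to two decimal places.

2.39%

After-tax nominal return = 4.44% × (1 − 0.208) = 3.51648%.
1 + r = 1.0351648 / 1.01100 = 1.023902
After-tax real rate = 1.023902 − 1 → 2.39%.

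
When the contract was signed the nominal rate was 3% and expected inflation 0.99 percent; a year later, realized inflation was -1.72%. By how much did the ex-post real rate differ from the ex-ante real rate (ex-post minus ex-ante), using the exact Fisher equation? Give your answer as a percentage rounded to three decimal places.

2.812%

Ex-ante: (1 + 0.0300)/(1 + 0.0099) − 1 = 1.9903%
Ex-post: (1 + 0.0300)/(1 − 0.0172) − 1 = 4.8026%
Difference (ex-post − ex-ante) = 2.8123% → 2.812%.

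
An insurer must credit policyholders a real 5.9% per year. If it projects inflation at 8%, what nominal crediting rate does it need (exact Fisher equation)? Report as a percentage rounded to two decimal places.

(1 + i) = (1 + r)(1 + π) = 1.05900 × 1.08000 = 1.14372
i = 1.14372 − 1, so the required nominal rate is 14.37%.

14.37%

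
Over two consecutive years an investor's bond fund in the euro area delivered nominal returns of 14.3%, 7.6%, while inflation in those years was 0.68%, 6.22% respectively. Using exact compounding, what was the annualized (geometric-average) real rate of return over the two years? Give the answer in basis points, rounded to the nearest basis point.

724 basis points

Compound the nominal returns: 1.1430 × 1.0760 = 1.22986800.
Compound inflation: 1.0068 × 1.0622 = 1.06942296.
Deflate: 1.22986800 / 1.06942296 = 1.15002954.
Annualized real rate = 1.15002954^(1/2) − 1 = 7.2394% → 724 basis points.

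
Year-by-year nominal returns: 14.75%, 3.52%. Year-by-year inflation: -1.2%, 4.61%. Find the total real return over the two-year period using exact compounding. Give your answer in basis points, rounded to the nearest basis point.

Nominal growth factor = 1.1475 × 1.0352 = 1.187892
Price-level growth factor = 0.9880 × 1.0461 = 1.033547
Real growth factor = 1.187892 / 1.033547 = 1.149335
Total real return = 1.149335 − 1 → 1493 basis points.

1493 basis points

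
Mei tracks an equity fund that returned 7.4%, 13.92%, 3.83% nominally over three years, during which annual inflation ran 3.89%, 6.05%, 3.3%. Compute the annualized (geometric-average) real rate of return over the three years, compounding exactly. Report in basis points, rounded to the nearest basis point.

Compound the nominal returns: 1.0740 × 1.1392 × 1.0383 = 1.27036088.
Compound inflation: 1.0389 × 1.0605 × 1.0330 = 1.13811131.
Deflate: 1.27036088 / 1.13811131 = 1.11620091.
Annualized real rate = 1.11620091^(1/3) − 1 = 3.7323% → 373 basis points.

373 basis points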